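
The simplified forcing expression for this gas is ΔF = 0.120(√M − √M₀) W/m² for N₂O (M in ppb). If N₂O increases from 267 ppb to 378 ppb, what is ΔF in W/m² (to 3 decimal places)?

N₂O: 0.120 × (√378 − √267) = 0.120 × (19.4422 − 16.3401) = 0.120 × 3.1021 = 0.3723 W/m².

ΔF = 0.372 W/m²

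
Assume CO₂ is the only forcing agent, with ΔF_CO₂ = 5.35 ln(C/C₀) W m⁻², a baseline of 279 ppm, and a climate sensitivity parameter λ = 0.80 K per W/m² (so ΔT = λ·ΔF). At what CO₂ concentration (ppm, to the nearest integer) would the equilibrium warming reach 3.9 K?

C ≈ 694 ppm

Required forcing: ΔF = ΔT/λ = 3.9/0.80 = 4.8750 W/m².
Then ln(C/279) = ΔF/5.35 = 4.8750/5.35 = 0.91121.
So C = 279 × e^0.91121 = 279 × 2.48733 = 693.97 ppm.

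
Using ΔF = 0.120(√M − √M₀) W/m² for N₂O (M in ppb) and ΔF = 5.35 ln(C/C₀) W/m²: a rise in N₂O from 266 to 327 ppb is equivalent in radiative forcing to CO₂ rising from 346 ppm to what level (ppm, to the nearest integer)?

N₂O forcing: 0.120 × (√327 − √266) = 0.120 × (18.0831 − 16.3095) = 0.120 × 1.7736 = 0.21283 W/m².
Set 5.35 ln(C/346) = 0.21283: ln(C/346) = 0.21283/5.35 = 0.03978, so C = 346 × e^0.03978 = 346 × 1.04058 = 360.04 ppm.

C ≈ 360 ppm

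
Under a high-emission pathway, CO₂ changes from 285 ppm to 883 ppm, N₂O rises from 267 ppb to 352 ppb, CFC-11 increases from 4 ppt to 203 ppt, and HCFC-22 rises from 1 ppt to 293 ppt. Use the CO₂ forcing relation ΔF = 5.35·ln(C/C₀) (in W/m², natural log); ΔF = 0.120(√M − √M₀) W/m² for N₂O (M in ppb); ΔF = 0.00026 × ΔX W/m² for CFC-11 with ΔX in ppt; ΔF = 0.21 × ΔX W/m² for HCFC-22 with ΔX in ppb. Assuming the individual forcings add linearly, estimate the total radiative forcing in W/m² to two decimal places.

ΔF = 6.45 W/m²

CO₂: 5.35 × ln(883/285) = 5.35 × ln(3.09825) = 5.35 × 1.13084 = 6.0500 W/m².
N₂O: 0.120 × (√352 − √267) = 0.120 × (18.7617 − 16.3401) = 0.120 × 2.4216 = 0.2906 W/m².
CFC-11: ΔF = 0.00026 × (203 − 4) = 0.00026 × 199 = 0.0517 W/m².
HCFC-22: Δ = 293 − 1 = 292 ppt = 0.292 ppb; ΔF = 0.21 × 0.292 = 0.0613 W/m².
Total ΔF = 6.0500 + 0.2906 + 0.0517 + 0.0613 = 6.4536 W/m².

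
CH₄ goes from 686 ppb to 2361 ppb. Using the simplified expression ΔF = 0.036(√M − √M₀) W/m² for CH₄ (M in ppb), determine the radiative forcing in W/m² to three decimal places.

CH₄: 0.036 × (√2361 − √686) = 0.036 × (48.5901 − 26.1916) = 0.036 × 22.3985 = 0.8063 W/m².

ΔF = 0.806 W/m²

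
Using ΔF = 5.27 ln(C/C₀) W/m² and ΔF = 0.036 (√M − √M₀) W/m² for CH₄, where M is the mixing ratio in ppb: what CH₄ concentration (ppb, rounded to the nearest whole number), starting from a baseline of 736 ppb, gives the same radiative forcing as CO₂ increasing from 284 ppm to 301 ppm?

M ≈ 1270 ppb

CO₂ forcing: 5.27 × ln(301/284) = 5.27 × 0.058136 = 0.30638 W/m².
Set 0.036(√M − √736) = 0.30638: √M = 0.30638/0.036 + √736 = 8.5106 + 27.1293 = 35.6399.
M = (35.6399)² = 1270.20 ppb.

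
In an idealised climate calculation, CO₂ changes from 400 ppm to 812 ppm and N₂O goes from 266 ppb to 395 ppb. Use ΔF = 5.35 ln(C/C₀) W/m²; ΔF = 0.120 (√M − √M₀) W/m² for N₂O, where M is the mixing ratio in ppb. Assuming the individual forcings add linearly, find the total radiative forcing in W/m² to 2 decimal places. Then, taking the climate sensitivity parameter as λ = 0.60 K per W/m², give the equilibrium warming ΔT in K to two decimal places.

ΔF = 4.22 W/m²; ΔT = 2.53 K

CO₂: 5.35 × ln(812/400) = 5.35 × ln(2.03000) = 5.35 × 0.70804 = 3.7880 W/m².
N₂O: 0.120 × (√395 − √266) = 0.120 × (19.8746 − 16.3095) = 0.120 × 3.5651 = 0.4278 W/m².
Total ΔF = 3.7880 + 0.4278 = 4.2158 W/m².
ΔT = λ ΔF = 0.60 × 4.22 = 2.5320 K.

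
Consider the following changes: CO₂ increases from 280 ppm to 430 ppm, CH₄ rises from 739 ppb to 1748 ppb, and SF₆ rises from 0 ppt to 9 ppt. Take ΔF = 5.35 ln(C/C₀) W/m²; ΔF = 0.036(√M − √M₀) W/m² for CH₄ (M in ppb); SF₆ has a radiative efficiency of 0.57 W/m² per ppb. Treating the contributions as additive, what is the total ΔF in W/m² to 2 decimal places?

ΔF = 2.83 W/m²

CO₂: 5.35 × ln(430/280) = 5.35 × ln(1.53571) = 5.35 × 0.42899 = 2.2951 W/m².
CH₄: 0.036 × (√1748 − √739) = 0.036 × (41.8091 − 27.1846) = 0.036 × 14.6245 = 0.5265 W/m².
SF₆: Δ = 9 − 0 = 9 ppt = 0.009 ppb; ΔF = 0.57 × 0.009 = 0.0051 W/m².
Total ΔF = 2.2951 + 0.5265 + 0.0051 = 2.8267 W/m².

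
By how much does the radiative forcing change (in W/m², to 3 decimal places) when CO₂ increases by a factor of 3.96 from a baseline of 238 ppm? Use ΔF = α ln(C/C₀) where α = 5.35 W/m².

ΔF = 5.35 × ln(3.96) = 5.35 × 1.37624 = 7.3629 W/m².

ΔF = 7.363 W/m²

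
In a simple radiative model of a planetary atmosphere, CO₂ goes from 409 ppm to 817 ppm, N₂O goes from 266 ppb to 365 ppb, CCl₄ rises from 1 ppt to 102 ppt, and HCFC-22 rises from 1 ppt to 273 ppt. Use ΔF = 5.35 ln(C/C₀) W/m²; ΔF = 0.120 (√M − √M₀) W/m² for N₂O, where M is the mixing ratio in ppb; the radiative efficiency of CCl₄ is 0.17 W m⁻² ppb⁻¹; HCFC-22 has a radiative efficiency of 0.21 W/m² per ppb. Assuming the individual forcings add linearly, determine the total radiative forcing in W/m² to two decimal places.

ΔF = 4.11 W/m²

CO₂: 5.35 × ln(817/409) = 5.35 × ln(1.99756) = 5.35 × 0.69193 = 3.7018 W/m².
N₂O: 0.120 × (√365 − √266) = 0.120 × (19.1050 − 16.3095) = 0.120 × 2.7955 = 0.3355 W/m².
CCl₄: Δ = 102 − 1 = 101 ppt = 0.101 ppb; ΔF = 0.17 × 0.101 = 0.0172 W/m².
HCFC-22: Δ = 273 − 1 = 272 ppt = 0.272 ppb; ΔF = 0.21 × 0.272 = 0.0571 W/m².
Total ΔF = 3.7018 + 0.3355 + 0.0172 + 0.0571 = 4.1116 W/m².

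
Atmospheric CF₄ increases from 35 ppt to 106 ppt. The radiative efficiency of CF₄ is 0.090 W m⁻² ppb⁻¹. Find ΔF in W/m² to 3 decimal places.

CF₄: Δ = 106 − 35 = 71 ppt = 0.071 ppb; ΔF = 0.090 × 0.071 = 0.0064 W/m².

ΔF = 0.006 W/m²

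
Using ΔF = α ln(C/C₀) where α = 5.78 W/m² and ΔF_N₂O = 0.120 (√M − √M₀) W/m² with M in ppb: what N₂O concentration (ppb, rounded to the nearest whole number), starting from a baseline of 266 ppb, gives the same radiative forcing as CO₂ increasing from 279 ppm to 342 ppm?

CO₂ forcing: 5.78 × ln(342/279) = 5.78 × 0.203599 = 1.17680 W/m².
Set 0.120(√M − √266) = 1.17680: √M = 1.17680/0.120 + √266 = 9.8067 + 16.3095 = 26.1162.
M = (26.1162)² = 682.06 ppb.

M ≈ 682 ppb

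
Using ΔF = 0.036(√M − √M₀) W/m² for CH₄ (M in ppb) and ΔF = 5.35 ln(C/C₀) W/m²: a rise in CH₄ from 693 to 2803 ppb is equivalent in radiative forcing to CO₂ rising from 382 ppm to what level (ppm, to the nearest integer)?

C ≈ 457 ppm

CH₄ forcing: 0.036 × (√2803 − √693) = 0.036 × (52.9434 − 26.3249) = 0.036 × 26.6185 = 0.95827 W/m².
Set 5.35 ln(C/382) = 0.95827: ln(C/382) = 0.95827/5.35 = 0.17912, so C = 382 × e^0.17912 = 382 × 1.19616 = 456.93 ppm.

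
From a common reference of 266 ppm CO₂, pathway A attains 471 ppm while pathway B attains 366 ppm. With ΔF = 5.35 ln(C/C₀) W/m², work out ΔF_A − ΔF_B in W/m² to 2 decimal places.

ΔF_A − ΔF_B = 1.35 W/m²

ΔF_A = 5.35 ln(471/266) = 5.35 × 0.57136 = 3.0568 W/m².
ΔF_B = 5.35 ln(366/266) = 5.35 × 0.31914 = 1.7074 W/m².
Difference: 3.0568 − 1.7074 = 1.3494 W/m².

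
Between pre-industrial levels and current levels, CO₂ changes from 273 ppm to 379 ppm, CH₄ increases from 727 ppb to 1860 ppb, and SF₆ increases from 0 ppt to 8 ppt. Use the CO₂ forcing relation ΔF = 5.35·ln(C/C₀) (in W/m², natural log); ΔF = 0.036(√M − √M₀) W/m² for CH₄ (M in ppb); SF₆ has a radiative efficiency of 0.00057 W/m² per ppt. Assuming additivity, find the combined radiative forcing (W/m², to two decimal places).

CO₂: 5.35 × ln(379/273) = 5.35 × ln(1.38828) = 5.35 × 0.32807 = 1.7552 W/m².
CH₄: 0.036 × (√1860 − √727) = 0.036 × (43.1277 − 26.9629) = 0.036 × 16.1648 = 0.5819 W/m².
SF₆: ΔF = 0.00057 × (8 − 0) = 0.00057 × 8 = 0.0046 W/m².
Total ΔF = 1.7552 + 0.5819 + 0.0046 = 2.3417 W/m².

ΔF = 2.34 W/m²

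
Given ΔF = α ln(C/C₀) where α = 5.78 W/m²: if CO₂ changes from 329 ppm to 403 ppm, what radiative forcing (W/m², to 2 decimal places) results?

ΔF = 1.17 W/m²

CO₂ absorption bands are partially saturated, so forcing scales with the logarithm of the concentration ratio.
CO₂: 5.78 × ln(403/329) = 5.78 × ln(1.22492) = 5.78 × 0.20288 = 1.1726 W/m².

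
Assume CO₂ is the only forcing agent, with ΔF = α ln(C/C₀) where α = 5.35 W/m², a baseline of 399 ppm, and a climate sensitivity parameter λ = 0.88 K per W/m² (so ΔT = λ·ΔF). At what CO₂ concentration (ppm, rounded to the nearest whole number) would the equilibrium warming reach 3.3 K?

Required forcing: ΔF = ΔT/λ = 3.3/0.88 = 3.7500 W/m².
Then ln(C/399) = ΔF/5.35 = 3.7500/5.35 = 0.70093.
So C = 399 × e^0.70093 = 399 × 2.01563 = 804.24 ppm.

C ≈ 804 ppm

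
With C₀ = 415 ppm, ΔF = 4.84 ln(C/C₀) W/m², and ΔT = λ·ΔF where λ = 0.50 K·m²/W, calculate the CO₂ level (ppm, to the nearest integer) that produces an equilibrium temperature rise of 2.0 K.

Required forcing: ΔF = ΔT/λ = 2.0/0.50 = 4.0000 W/m².
Then ln(C/415) = ΔF/4.84 = 4.0000/4.84 = 0.82645.
So C = 415 × e^0.82645 = 415 × 2.28519 = 948.35 ppm.

C ≈ 948 ppm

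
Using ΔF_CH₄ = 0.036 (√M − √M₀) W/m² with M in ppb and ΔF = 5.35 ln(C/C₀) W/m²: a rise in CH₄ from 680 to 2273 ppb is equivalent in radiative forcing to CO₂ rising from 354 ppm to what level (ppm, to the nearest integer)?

C ≈ 409 ppm

CH₄ forcing: 0.036 × (√2273 − √680) = 0.036 × (47.6760 − 26.0768) = 0.036 × 21.5992 = 0.77757 W/m².
Set 5.35 ln(C/354) = 0.77757: ln(C/354) = 0.77757/5.35 = 0.14534, so C = 354 × e^0.14534 = 354 × 1.15643 = 409.38 ppm.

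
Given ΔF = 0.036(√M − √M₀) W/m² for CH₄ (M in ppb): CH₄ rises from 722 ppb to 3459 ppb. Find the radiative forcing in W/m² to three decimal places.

ΔF = 1.150 W/m²

CH₄: 0.036 × (√3459 − √722) = 0.036 × (58.8133 − 26.8701) = 0.036 × 31.9432 = 1.1500 W/m².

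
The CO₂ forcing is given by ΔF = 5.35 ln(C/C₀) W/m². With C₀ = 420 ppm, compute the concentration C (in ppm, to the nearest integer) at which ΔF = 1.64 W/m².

C ≈ 571 ppm

Set 5.35 ln(C/420) = 1.64, so ln(C/420) = 1.64/5.35 = 0.30654.
Then C/420 = e^0.30654 = 1.35872, giving C = 420 × 1.35872 = 570.66 ppm.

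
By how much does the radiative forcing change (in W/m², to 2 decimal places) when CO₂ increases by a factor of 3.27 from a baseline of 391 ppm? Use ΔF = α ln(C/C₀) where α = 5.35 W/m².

Because the forcing depends only on the ratio C/C₀, the initial concentration does not enter.
ΔF = 5.35 × ln(3.27) = 5.35 × 1.18479 = 6.3386 W/m².

ΔF = 6.34 W/m²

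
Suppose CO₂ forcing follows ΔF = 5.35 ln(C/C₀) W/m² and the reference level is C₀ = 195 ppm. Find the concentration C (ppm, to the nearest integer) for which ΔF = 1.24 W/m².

Set 5.35 ln(C/195) = 1.24, so ln(C/195) = 1.24/5.35 = 0.23178.
Then C/195 = e^0.23178 = 1.26084, giving C = 195 × 1.26084 = 245.86 ppm.

C ≈ 246 ppm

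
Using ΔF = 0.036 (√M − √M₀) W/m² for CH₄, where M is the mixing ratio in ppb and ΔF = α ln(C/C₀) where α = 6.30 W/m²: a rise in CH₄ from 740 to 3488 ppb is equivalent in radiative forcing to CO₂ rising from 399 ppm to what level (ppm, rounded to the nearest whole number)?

C ≈ 479 ppm

CH₄ forcing: 0.036 × (√3488 − √740) = 0.036 × (59.0593 − 27.2029) = 0.036 × 31.8564 = 1.14683 W/m².
Set 6.30 ln(C/399) = 1.14683: ln(C/399) = 1.14683/6.30 = 0.18204, so C = 399 × e^0.18204 = 399 × 1.19966 = 478.66 ppm.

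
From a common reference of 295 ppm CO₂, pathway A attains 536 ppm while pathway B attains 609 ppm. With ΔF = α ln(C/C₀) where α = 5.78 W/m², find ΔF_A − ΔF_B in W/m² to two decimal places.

ΔF_A = 5.78 ln(536/295) = 5.78 × 0.59716 = 3.4516 W/m².
ΔF_B = 5.78 ln(609/295) = 5.78 × 0.72484 = 4.1896 W/m².
Difference: 3.4516 − 4.1896 = -0.7380 W/m².
(Equivalently, ΔF_A − ΔF_B = 5.78 ln(536/609) = 5.78 × -0.12768 = -0.7380 W/m².)

ΔF_A − ΔF_B = -0.74 W/m²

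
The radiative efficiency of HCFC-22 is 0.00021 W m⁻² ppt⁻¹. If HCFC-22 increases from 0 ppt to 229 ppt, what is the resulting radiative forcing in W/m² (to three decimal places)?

ΔF = 0.048 W/m²

HCFC-22: ΔF = 0.00021 × (229 − 0) = 0.00021 × 229 = 0.0481 W/m².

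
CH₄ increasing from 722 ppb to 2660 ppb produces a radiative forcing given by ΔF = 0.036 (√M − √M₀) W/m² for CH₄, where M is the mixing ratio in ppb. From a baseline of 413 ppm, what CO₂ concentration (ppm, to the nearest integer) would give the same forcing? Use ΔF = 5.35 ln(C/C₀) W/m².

CH₄ forcing: 0.036 × (√2660 − √722) = 0.036 × (51.5752 − 26.8701) = 0.036 × 24.7051 = 0.88938 W/m².
Set 5.35 ln(C/413) = 0.88938: ln(C/413) = 0.88938/5.35 = 0.16624, so C = 413 × e^0.16624 = 413 × 1.18086 = 487.70 ppm.

C ≈ 488 ppm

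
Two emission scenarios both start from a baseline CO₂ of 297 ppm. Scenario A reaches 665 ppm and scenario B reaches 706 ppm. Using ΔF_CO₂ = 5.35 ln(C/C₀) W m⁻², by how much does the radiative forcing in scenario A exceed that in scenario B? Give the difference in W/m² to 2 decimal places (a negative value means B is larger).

ΔF_A − ΔF_B = -0.32 W/m²

ΔF_A = 5.35 ln(665/297) = 5.35 × 0.80605 = 4.3124 W/m².
ΔF_B = 5.35 ln(706/297) = 5.35 × 0.86588 = 4.6325 W/m².
Difference: 4.3124 − 4.6325 = -0.3201 W/m².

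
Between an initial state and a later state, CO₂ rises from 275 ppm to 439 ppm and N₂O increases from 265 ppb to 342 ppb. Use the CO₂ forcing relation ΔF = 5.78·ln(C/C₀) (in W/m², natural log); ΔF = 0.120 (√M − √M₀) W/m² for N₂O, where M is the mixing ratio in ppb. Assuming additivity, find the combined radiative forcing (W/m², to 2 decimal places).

CO₂: 5.78 × ln(439/275) = 5.78 × ln(1.59636) = 5.78 × 0.46773 = 2.7035 W/m².
N₂O: 0.120 × (√342 − √265) = 0.120 × (18.4932 − 16.2788) = 0.120 × 2.2144 = 0.2657 W/m².
Total ΔF = 2.7035 + 0.2657 = 2.9692 W/m².

ΔF = 2.97 W/m²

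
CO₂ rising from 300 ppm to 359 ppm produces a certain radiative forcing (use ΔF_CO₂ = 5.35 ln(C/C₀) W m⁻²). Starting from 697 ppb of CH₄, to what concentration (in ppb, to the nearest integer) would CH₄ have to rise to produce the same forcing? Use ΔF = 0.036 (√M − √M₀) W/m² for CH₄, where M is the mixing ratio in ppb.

M ≈ 2818 ppb

CO₂ forcing: 5.35 × ln(359/300) = 5.35 × 0.179540 = 0.96054 W/m².
Set 0.036(√M − √697) = 0.96054: √M = 0.96054/0.036 + √697 = 26.6817 + 26.4008 = 53.0825.
M = (53.0825)² = 2817.75 ppb.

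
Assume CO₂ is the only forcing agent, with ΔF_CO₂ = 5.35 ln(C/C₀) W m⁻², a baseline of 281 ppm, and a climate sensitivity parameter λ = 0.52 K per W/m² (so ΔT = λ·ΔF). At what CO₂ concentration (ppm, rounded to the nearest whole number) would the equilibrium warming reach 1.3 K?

C ≈ 448 ppm

Required forcing: ΔF = ΔT/λ = 1.3/0.52 = 2.5000 W/m².
Then ln(C/281) = ΔF/5.35 = 2.5000/5.35 = 0.46729.
So C = 281 × e^0.46729 = 281 × 1.59566 = 448.38 ppm.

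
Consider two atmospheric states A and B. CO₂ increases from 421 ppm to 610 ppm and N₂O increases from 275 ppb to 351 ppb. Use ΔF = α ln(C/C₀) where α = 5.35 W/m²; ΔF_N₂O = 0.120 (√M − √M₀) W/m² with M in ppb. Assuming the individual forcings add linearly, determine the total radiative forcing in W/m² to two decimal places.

CO₂: 5.35 × ln(610/421) = 5.35 × ln(1.44893) = 5.35 × 0.37083 = 1.9839 W/m².
N₂O: 0.120 × (√351 − √275) = 0.120 × (18.7350 − 16.5831) = 0.120 × 2.1519 = 0.2582 W/m².
Total ΔF = 1.9839 + 0.2582 = 2.2421 W/m².

ΔF = 2.24 W/m²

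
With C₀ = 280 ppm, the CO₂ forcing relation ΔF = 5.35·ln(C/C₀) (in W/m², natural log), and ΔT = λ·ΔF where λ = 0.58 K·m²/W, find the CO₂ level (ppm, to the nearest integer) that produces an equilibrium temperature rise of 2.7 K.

Required forcing: ΔF = ΔT/λ = 2.7/0.58 = 4.6552 W/m².
Then ln(C/280) = ΔF/5.35 = 4.6552/5.35 = 0.87013.
So C = 280 × e^0.87013 = 280 × 2.38722 = 668.42 ppm.

C ≈ 668 ppm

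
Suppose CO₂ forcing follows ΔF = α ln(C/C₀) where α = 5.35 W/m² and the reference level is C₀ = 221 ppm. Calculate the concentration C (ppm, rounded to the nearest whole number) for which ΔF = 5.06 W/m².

Set 5.35 ln(C/221) = 5.06, so ln(C/221) = 5.06/5.35 = 0.94579.
Then C/221 = e^0.94579 = 2.57485, giving C = 221 × 2.57485 = 569.04 ppm.

C ≈ 569 ppm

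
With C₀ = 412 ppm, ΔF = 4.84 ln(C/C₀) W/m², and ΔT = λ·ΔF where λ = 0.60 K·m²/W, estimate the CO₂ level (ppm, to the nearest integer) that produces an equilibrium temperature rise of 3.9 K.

C ≈ 1578 ppm

Required forcing: ΔF = ΔT/λ = 3.9/0.60 = 6.5000 W/m².
Then ln(C/412) = ΔF/4.84 = 6.5000/4.84 = 1.34298.
So C = 412 × e^1.34298 = 412 × 3.83044 = 1578.14 ppm.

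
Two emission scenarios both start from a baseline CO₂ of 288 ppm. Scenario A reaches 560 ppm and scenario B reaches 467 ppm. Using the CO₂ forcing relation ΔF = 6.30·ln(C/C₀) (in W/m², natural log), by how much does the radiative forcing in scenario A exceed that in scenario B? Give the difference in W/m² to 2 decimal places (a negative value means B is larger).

ΔF_A = 6.30 ln(560/288) = 6.30 × 0.66498 = 4.1894 W/m².
ΔF_B = 6.30 ln(467/288) = 6.30 × 0.48337 = 3.0452 W/m².
Difference: 4.1894 − 3.0452 = 1.1442 W/m².

ΔF_A − ΔF_B = 1.14 W/m²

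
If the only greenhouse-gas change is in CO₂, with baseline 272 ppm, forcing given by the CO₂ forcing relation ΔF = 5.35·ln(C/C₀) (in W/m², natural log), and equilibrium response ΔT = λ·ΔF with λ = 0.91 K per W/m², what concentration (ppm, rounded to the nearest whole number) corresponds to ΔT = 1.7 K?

Required forcing: ΔF = ΔT/λ = 1.7/0.91 = 1.8681 W/m².
Then ln(C/272) = ΔF/5.35 = 1.8681/5.35 = 0.34918.
So C = 272 × e^0.34918 = 272 × 1.41790 = 385.67 ppm.

C ≈ 386 ppm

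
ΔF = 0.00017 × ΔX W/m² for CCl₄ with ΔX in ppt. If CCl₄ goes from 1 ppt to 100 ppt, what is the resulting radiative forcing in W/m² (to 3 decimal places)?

ΔF = 0.017 W/m²

CCl₄: ΔF = 0.00017 × (100 − 1) = 0.00017 × 99 = 0.0168 W/m².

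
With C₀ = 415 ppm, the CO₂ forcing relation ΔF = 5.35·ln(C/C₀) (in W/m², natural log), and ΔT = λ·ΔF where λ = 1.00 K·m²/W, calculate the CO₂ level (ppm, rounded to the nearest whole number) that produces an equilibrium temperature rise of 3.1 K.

C ≈ 741 ppm

Required forcing: ΔF = ΔT/λ = 3.1/1.00 = 3.1000 W/m².
Then ln(C/415) = ΔF/5.35 = 3.1000/5.35 = 0.57944.
So C = 415 × e^0.57944 = 415 × 1.78504 = 740.79 ppm.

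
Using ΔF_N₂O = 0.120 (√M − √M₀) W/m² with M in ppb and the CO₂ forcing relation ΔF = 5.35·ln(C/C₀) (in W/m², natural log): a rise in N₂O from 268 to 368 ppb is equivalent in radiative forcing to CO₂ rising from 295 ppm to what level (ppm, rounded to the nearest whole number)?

N₂O forcing: 0.120 × (√368 − √268) = 0.120 × (19.1833 − 16.3707) = 0.120 × 2.8126 = 0.33751 W/m².
Set 5.35 ln(C/295) = 0.33751: ln(C/295) = 0.33751/5.35 = 0.06309, so C = 295 × e^0.06309 = 295 × 1.06512 = 314.21 ppm.

C ≈ 314 ppm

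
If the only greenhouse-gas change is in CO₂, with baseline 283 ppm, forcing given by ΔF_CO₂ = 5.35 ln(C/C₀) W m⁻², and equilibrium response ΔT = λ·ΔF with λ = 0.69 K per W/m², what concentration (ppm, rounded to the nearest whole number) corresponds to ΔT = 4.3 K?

C ≈ 907 ppm

Required forcing: ΔF = ΔT/λ = 4.3/0.69 = 6.2319 W/m².
Then ln(C/283) = ΔF/5.35 = 6.2319/5.35 = 1.16484.
So C = 283 × e^1.16484 = 283 × 3.20541 = 907.13 ppm.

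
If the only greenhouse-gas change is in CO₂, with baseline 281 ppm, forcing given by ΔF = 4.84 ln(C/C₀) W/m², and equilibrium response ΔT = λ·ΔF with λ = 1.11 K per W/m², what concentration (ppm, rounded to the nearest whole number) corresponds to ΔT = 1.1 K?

C ≈ 345 ppm

Required forcing: ΔF = ΔT/λ = 1.1/1.11 = 0.9910 W/m².
Then ln(C/281) = ΔF/4.84 = 0.9910/4.84 = 0.20475.
So C = 281 × e^0.20475 = 281 × 1.22722 = 344.85 ppm.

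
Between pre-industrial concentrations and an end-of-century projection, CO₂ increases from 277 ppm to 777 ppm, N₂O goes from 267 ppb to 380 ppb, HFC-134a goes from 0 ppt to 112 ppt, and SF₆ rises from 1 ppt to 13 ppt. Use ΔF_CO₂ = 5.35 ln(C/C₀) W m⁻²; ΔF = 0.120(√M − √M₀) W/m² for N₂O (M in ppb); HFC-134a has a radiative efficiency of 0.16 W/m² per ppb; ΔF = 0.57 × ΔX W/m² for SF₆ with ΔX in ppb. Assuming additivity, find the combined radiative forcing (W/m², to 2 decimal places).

ΔF = 5.92 W/m²

CO₂: 5.35 × ln(777/277) = 5.35 × ln(2.80505) = 5.35 × 1.03142 = 5.5181 W/m².
N₂O: 0.120 × (√380 − √267) = 0.120 × (19.4936 − 16.3401) = 0.120 × 3.1535 = 0.3784 W/m².
HFC-134a: Δ = 112 − 0 = 112 ppt = 0.112 ppb; ΔF = 0.16 × 0.112 = 0.0179 W/m².
SF₆: Δ = 13 − 1 = 12 ppt = 0.012 ppb; ΔF = 0.57 × 0.012 = 0.0068 W/m².
Total ΔF = 5.5181 + 0.3784 + 0.0179 + 0.0068 = 5.9212 W/m².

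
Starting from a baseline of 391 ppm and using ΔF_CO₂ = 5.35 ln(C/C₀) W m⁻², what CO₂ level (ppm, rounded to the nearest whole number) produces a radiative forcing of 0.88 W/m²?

C ≈ 461 ppm

Set 5.35 ln(C/391) = 0.88, so ln(C/391) = 0.88/5.35 = 0.16449.
Then C/391 = e^0.16449 = 1.17879, giving C = 391 × 1.17879 = 460.91 ppm.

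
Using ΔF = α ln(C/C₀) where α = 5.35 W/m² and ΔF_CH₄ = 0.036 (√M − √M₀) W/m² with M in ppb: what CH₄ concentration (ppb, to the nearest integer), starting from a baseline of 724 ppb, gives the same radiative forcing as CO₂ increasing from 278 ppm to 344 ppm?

CO₂ forcing: 5.35 × ln(344/278) = 5.35 × 0.213021 = 1.13966 W/m².
Set 0.036(√M − √724) = 1.13966: √M = 1.13966/0.036 + √724 = 31.6572 + 26.9072 = 58.5644.
M = (58.5644)² = 3429.79 ppb.

M ≈ 3430 ppb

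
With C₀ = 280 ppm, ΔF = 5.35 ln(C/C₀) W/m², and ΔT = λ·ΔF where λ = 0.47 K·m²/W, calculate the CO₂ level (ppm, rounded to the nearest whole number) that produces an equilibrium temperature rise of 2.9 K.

C ≈ 887 ppm

Required forcing: ΔF = ΔT/λ = 2.9/0.47 = 6.1702 W/m².
Then ln(C/280) = ΔF/5.35 = 6.1702/5.35 = 1.15331.
So C = 280 × e^1.15331 = 280 × 3.16866 = 887.22 ppm.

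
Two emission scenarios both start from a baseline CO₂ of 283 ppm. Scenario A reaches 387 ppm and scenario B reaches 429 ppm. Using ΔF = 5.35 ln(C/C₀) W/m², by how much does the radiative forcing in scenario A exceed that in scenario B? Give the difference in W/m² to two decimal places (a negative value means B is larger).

ΔF_A = 5.35 ln(387/283) = 5.35 × 0.31298 = 1.6744 W/m².
ΔF_B = 5.35 ln(429/283) = 5.35 × 0.41601 = 2.2257 W/m².
Difference: 1.6744 − 2.2257 = -0.5513 W/m².

ΔF_A − ΔF_B = -0.55 W/m²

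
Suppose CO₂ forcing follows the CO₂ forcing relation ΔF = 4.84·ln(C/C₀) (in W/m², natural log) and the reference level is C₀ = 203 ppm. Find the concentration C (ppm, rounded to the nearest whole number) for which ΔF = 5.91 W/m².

Set 4.84 ln(C/203) = 5.91, so ln(C/203) = 5.91/4.84 = 1.22107.
Then C/203 = e^1.22107 = 3.39081, giving C = 203 × 3.39081 = 688.33 ppm.

C ≈ 688 ppm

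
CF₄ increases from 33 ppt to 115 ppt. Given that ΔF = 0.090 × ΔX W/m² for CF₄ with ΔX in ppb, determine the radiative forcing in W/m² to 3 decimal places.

ΔF = 0.007 W/m²

CF₄: Δ = 115 − 33 = 82 ppt = 0.082 ppb; ΔF = 0.090 × 0.082 = 0.0074 W/m².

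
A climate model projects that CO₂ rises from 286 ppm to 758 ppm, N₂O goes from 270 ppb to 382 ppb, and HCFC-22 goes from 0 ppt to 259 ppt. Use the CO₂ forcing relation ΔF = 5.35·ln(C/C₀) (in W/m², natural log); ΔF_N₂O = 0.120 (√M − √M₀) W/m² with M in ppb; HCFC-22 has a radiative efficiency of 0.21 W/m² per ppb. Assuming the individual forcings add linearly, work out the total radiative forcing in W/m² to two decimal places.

CO₂: 5.35 × ln(758/286) = 5.35 × ln(2.65035) = 5.35 × 0.97469 = 5.2146 W/m².
N₂O: 0.120 × (√382 − √270) = 0.120 × (19.5448 − 16.4317) = 0.120 × 3.1131 = 0.3736 W/m².
HCFC-22: Δ = 259 − 0 = 259 ppt = 0.259 ppb; ΔF = 0.21 × 0.259 = 0.0544 W/m².
Total ΔF = 5.2146 + 0.3736 + 0.0544 = 5.6426 W/m².

ΔF = 5.64 W/m²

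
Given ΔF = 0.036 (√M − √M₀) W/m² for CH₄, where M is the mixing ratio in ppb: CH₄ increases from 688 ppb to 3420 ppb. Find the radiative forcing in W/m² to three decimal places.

ΔF = 1.161 W/m²

CH₄: 0.036 × (√3420 − √688) = 0.036 × (58.4808 − 26.2298) = 0.036 × 32.2510 = 1.1610 W/m².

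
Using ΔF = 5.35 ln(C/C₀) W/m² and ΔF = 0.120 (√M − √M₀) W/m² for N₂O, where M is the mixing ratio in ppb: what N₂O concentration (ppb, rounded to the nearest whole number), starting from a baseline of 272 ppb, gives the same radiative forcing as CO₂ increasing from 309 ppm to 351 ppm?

CO₂ forcing: 5.35 × ln(351/309) = 5.35 × 0.127445 = 0.68183 W/m².
Set 0.120(√M − √272) = 0.68183: √M = 0.68183/0.120 + √272 = 5.6819 + 16.4924 = 22.1743.
M = (22.1743)² = 491.70 ppb.

M ≈ 492 ppb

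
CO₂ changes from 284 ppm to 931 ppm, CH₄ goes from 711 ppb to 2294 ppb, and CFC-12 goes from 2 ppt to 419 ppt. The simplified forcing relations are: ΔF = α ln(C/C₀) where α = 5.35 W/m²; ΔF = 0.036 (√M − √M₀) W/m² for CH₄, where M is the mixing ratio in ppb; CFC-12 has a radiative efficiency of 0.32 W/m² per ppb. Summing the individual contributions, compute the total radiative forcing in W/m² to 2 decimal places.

CO₂: 5.35 × ln(931/284) = 5.35 × ln(3.27817) = 5.35 × 1.18729 = 6.3520 W/m².
CH₄: 0.036 × (√2294 − √711) = 0.036 × (47.8957 − 26.6646) = 0.036 × 21.2311 = 0.7643 W/m².
CFC-12: Δ = 419 − 2 = 417 ppt = 0.417 ppb; ΔF = 0.32 × 0.417 = 0.1334 W/m².
Total ΔF = 6.3520 + 0.7643 + 0.1334 = 7.2497 W/m².

ΔF = 7.25 W/m²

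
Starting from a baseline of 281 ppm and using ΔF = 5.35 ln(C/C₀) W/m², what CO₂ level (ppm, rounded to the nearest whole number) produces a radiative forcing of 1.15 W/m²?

C ≈ 348 ppm

Set 5.35 ln(C/281) = 1.15, so ln(C/281) = 1.15/5.35 = 0.21495.
Then C/281 = e^0.21495 = 1.23980, giving C = 281 × 1.23980 = 348.38 ppm.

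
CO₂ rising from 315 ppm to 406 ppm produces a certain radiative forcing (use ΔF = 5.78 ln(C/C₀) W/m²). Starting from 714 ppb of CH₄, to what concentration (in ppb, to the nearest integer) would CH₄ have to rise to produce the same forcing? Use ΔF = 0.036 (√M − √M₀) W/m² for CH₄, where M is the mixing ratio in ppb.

CO₂ forcing: 5.78 × ln(406/315) = 5.78 × 0.253781 = 1.46685 W/m².
Set 0.036(√M − √714) = 1.46685: √M = 1.46685/0.036 + √714 = 40.7458 + 26.7208 = 67.4666.
M = (67.4666)² = 4551.74 ppb.

M ≈ 4552 ppb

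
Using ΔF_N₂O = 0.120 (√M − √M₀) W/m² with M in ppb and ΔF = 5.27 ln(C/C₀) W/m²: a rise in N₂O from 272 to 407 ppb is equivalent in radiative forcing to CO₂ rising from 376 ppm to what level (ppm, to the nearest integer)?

N₂O forcing: 0.120 × (√407 − √272) = 0.120 × (20.1742 − 16.4924) = 0.120 × 3.6818 = 0.44182 W/m².
Set 5.27 ln(C/376) = 0.44182: ln(C/376) = 0.44182/5.27 = 0.08384, so C = 376 × e^0.08384 = 376 × 1.08745 = 408.88 ppm.

C ≈ 409 ppm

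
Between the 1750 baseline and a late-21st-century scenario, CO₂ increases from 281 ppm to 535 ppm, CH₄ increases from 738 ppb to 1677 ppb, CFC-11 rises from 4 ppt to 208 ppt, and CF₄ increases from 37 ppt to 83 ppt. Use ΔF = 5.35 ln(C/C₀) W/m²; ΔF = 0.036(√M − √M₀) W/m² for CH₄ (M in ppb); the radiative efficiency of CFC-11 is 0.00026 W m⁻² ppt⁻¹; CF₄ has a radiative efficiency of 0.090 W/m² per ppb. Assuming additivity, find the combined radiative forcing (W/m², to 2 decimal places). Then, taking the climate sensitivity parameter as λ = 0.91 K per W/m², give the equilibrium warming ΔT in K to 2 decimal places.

CO₂: 5.35 × ln(535/281) = 5.35 × ln(1.90391) = 5.35 × 0.64391 = 3.4449 W/m².
CH₄: 0.036 × (√1677 − √738) = 0.036 × (40.9512 − 27.1662) = 0.036 × 13.7850 = 0.4963 W/m².
CFC-11: ΔF = 0.00026 × (208 − 4) = 0.00026 × 204 = 0.0530 W/m².
CF₄: Δ = 83 − 37 = 46 ppt = 0.046 ppb; ΔF = 0.090 × 0.046 = 0.0041 W/m².
Total ΔF = 3.4449 + 0.4963 + 0.0530 + 0.0041 = 3.9983 W/m².
ΔT = λ ΔF = 0.91 × 4.00 = 3.6400 K.

ΔF = 4.00 W/m²; ΔT = 3.64 K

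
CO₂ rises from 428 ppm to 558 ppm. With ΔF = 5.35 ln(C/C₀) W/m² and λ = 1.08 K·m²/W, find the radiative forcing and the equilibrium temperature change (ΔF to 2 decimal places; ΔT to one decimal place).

ΔF = 1.42 W/m²; ΔT = 1.5 K

CO₂: 5.35 × ln(558/428) = 5.35 × ln(1.30374) = 5.35 × 0.26524 = 1.4190 W/m².
ΔT = λ ΔF = 1.08 × 1.42 = 1.5336 K.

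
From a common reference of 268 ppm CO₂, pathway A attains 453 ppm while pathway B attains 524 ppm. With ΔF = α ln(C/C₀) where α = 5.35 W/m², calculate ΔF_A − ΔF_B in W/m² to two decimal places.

ΔF_A − ΔF_B = -0.78 W/m²

ΔF_A = 5.35 ln(453/268) = 5.35 × 0.52491 = 2.8083 W/m².
ΔF_B = 5.35 ln(524/268) = 5.35 × 0.67050 = 3.5872 W/m².
Difference: 2.8083 − 3.5872 = -0.7789 W/m².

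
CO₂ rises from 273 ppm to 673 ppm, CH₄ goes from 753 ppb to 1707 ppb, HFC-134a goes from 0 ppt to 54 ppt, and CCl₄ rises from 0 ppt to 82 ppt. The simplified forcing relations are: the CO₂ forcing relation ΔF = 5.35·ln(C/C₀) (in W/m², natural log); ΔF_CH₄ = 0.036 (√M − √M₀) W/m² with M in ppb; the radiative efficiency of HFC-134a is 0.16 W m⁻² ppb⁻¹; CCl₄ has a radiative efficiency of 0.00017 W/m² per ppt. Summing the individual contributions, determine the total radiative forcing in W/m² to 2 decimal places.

ΔF = 5.35 W/m²

CO₂: 5.35 × ln(673/273) = 5.35 × ln(2.46520) = 5.35 × 0.90227 = 4.8271 W/m².
CH₄: 0.036 × (√1707 − √753) = 0.036 × (41.3159 − 27.4408) = 0.036 × 13.8751 = 0.4995 W/m².
HFC-134a: Δ = 54 − 0 = 54 ppt = 0.054 ppb; ΔF = 0.16 × 0.054 = 0.0086 W/m².
CCl₄: ΔF = 0.00017 × (82 − 0) = 0.00017 × 82 = 0.0139 W/m².
Total ΔF = 4.8271 + 0.4995 + 0.0086 + 0.0139 = 5.3491 W/m².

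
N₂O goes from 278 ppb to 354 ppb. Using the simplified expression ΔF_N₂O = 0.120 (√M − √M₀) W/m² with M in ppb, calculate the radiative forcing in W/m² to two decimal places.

ΔF = 0.26 W/m²

N₂O: 0.120 × (√354 − √278) = 0.120 × (18.8149 − 16.6733) = 0.120 × 2.1416 = 0.2570 W/m².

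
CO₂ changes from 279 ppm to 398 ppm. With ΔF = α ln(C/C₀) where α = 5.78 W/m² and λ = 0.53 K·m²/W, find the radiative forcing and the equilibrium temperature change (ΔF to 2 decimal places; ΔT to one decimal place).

ΔF = 2.05 W/m²; ΔT = 1.1 K

CO₂: 5.78 × ln(398/279) = 5.78 × ln(1.42652) = 5.78 × 0.35524 = 2.0533 W/m².
ΔT = λ ΔF = 0.53 × 2.05 = 1.0865 K.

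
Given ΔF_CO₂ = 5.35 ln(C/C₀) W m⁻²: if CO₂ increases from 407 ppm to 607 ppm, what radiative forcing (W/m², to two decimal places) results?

ΔF = 2.14 W/m²

CO₂ absorption bands are partially saturated, so forcing scales with the logarithm of the concentration ratio.
CO₂: 5.35 × ln(607/407) = 5.35 × ln(1.49140) = 5.35 × 0.39972 = 2.1385 W/m².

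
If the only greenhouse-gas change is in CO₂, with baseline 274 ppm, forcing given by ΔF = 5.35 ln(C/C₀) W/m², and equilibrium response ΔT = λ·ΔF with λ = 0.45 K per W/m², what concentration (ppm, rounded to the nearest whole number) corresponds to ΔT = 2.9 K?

C ≈ 914 ppm

Required forcing: ΔF = ΔT/λ = 2.9/0.45 = 6.4444 W/m².
Then ln(C/274) = ΔF/5.35 = 6.4444/5.35 = 1.20456.
So C = 274 × e^1.20456 = 274 × 3.33529 = 913.87 ppm.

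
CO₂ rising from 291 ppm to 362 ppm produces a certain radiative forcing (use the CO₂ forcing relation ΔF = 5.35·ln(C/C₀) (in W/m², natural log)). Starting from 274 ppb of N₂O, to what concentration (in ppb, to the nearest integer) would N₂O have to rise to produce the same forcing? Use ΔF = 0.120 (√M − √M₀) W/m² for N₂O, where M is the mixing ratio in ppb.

CO₂ forcing: 5.35 × ln(362/291) = 5.35 × 0.218321 = 1.16802 W/m².
Set 0.120(√M − √274) = 1.16802: √M = 1.16802/0.120 + √274 = 9.7335 + 16.5529 = 26.2864.
M = (26.2864)² = 690.97 ppb.

M ≈ 691 ppb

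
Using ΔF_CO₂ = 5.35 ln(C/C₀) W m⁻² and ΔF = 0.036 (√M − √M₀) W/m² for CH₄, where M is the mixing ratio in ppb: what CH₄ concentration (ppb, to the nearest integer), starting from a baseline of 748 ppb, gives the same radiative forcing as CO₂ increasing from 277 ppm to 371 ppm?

M ≈ 5009 ppb

CO₂ forcing: 5.35 × ln(371/277) = 5.35 × 0.292185 = 1.56319 W/m².
Set 0.036(√M − √748) = 1.56319: √M = 1.56319/0.036 + √748 = 43.4219 + 27.3496 = 70.7715.
M = (70.7715)² = 5008.61 ppb.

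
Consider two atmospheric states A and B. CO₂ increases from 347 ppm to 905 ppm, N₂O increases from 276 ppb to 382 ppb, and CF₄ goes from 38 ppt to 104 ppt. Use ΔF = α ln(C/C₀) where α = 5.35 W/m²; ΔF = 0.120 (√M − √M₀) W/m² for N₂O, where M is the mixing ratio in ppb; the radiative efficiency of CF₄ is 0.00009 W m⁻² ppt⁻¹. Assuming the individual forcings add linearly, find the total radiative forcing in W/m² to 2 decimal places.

ΔF = 5.49 W/m²

CO₂: 5.35 × ln(905/347) = 5.35 × ln(2.60807) = 5.35 × 0.95861 = 5.1286 W/m².
N₂O: 0.120 × (√382 − √276) = 0.120 × (19.5448 − 16.6132) = 0.120 × 2.9316 = 0.3518 W/m².
CF₄: ΔF = 0.00009 × (104 − 38) = 0.00009 × 66 = 0.0059 W/m².
Total ΔF = 5.1286 + 0.3518 + 0.0059 = 5.4863 W/m².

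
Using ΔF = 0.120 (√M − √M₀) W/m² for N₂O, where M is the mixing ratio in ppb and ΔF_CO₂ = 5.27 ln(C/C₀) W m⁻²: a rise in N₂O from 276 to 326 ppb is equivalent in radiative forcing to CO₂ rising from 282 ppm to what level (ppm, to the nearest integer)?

C ≈ 291 ppm

N₂O forcing: 0.120 × (√326 − √276) = 0.120 × (18.0555 − 16.6132) = 0.120 × 1.4423 = 0.17308 W/m².
Set 5.27 ln(C/282) = 0.17308: ln(C/282) = 0.17308/5.27 = 0.03284, so C = 282 × e^0.03284 = 282 × 1.03339 = 291.42 ppm.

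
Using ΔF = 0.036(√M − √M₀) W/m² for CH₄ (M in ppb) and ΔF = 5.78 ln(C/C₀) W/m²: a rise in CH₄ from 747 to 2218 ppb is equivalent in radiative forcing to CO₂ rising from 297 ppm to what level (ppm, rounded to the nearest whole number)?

CH₄ forcing: 0.036 × (√2218 − √747) = 0.036 × (47.0956 − 27.3313) = 0.036 × 19.7643 = 0.71151 W/m².
Set 5.78 ln(C/297) = 0.71151: ln(C/297) = 0.71151/5.78 = 0.12310, so C = 297 × e^0.12310 = 297 × 1.13100 = 335.91 ppm.

C ≈ 336 ppm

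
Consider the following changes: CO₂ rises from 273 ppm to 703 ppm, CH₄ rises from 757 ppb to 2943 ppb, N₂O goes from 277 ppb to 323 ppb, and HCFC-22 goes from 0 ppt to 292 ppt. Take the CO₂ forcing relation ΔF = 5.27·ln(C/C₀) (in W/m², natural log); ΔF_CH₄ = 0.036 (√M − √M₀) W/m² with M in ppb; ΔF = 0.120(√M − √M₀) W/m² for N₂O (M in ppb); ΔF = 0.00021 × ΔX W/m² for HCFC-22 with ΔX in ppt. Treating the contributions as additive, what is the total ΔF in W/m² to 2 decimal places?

ΔF = 6.17 W/m²

CO₂: 5.27 × ln(703/273) = 5.27 × ln(2.57509) = 5.27 × 0.94588 = 4.9848 W/m².
CH₄: 0.036 × (√2943 − √757) = 0.036 × (54.2494 − 27.5136) = 0.036 × 26.7358 = 0.9625 W/m².
N₂O: 0.120 × (√323 − √277) = 0.120 × (17.9722 − 16.6433) = 0.120 × 1.3289 = 0.1595 W/m².
HCFC-22: ΔF = 0.00021 × (292 − 0) = 0.00021 × 292 = 0.0613 W/m².
Total ΔF = 4.9848 + 0.9625 + 0.1595 + 0.0613 = 6.1681 W/m².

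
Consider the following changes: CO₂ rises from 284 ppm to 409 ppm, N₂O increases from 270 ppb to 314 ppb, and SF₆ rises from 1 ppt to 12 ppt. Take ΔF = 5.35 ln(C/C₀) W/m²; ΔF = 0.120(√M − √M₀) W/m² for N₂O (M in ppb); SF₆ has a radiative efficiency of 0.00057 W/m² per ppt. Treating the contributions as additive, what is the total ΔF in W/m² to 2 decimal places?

ΔF = 2.11 W/m²

CO₂: 5.35 × ln(409/284) = 5.35 × ln(1.44014) = 5.35 × 0.36474 = 1.9514 W/m².
N₂O: 0.120 × (√314 − √270) = 0.120 × (17.7200 − 16.4317) = 0.120 × 1.2883 = 0.1546 W/m².
SF₆: ΔF = 0.00057 × (12 − 1) = 0.00057 × 11 = 0.0063 W/m².
Total ΔF = 1.9514 + 0.1546 + 0.0063 = 2.1123 W/m².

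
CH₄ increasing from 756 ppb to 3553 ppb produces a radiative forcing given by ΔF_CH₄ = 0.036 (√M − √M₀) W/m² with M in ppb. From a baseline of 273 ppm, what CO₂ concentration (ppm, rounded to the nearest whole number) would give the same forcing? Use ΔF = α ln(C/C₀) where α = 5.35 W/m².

CH₄ forcing: 0.036 × (√3553 − √756) = 0.036 × (59.6070 − 27.4955) = 0.036 × 32.1115 = 1.15601 W/m².
Set 5.35 ln(C/273) = 1.15601: ln(C/273) = 1.15601/5.35 = 0.21608, so C = 273 × e^0.21608 = 273 × 1.24120 = 338.85 ppm.

C ≈ 339 ppm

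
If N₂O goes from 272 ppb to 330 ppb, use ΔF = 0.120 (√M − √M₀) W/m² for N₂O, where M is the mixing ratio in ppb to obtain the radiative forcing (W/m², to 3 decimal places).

N₂O: 0.120 × (√330 − √272) = 0.120 × (18.1659 − 16.4924) = 0.120 × 1.6735 = 0.2008 W/m².

ΔF = 0.201 W/m²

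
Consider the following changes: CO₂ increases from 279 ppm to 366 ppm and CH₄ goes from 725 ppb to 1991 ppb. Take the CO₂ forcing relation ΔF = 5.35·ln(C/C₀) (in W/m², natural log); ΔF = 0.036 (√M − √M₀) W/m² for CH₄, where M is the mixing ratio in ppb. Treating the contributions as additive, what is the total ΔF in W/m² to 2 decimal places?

ΔF = 2.09 W/m²

CO₂: 5.35 × ln(366/279) = 5.35 × ln(1.31183) = 5.35 × 0.27142 = 1.4521 W/m².
CH₄: 0.036 × (√1991 − √725) = 0.036 × (44.6206 − 26.9258) = 0.036 × 17.6948 = 0.6370 W/m².
Total ΔF = 1.4521 + 0.6370 = 2.0891 W/m².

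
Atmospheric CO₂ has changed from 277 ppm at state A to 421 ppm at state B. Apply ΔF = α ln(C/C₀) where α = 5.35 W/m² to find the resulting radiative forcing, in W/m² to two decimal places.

ΔF = 2.24 W/m²

CO₂: 5.35 × ln(421/277) = 5.35 × ln(1.51986) = 5.35 × 0.41862 = 2.2396 W/m².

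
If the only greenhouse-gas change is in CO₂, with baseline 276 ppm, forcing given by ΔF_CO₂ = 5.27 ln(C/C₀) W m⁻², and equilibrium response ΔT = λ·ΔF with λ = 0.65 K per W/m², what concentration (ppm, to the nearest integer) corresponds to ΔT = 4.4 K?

Required forcing: ΔF = ΔT/λ = 4.4/0.65 = 6.7692 W/m².
Then ln(C/276) = ΔF/5.27 = 6.7692/5.27 = 1.28448.
So C = 276 × e^1.28448 = 276 × 3.61279 = 997.13 ppm.

C ≈ 997 ppm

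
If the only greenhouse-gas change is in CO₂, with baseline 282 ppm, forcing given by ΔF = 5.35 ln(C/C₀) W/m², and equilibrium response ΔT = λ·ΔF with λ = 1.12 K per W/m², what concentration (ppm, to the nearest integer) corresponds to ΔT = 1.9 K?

Required forcing: ΔF = ΔT/λ = 1.9/1.12 = 1.6964 W/m².
Then ln(C/282) = ΔF/5.35 = 1.6964/5.35 = 0.31708.
So C = 282 × e^0.31708 = 282 × 1.37311 = 387.22 ppm.

C ≈ 387 ppm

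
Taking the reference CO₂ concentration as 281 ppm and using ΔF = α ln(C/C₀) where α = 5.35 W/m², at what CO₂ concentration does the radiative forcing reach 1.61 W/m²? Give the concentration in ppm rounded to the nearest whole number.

Set 5.35 ln(C/281) = 1.61, so ln(C/281) = 1.61/5.35 = 0.30093.
Then C/281 = e^0.30093 = 1.35111, giving C = 281 × 1.35111 = 379.66 ppm.

C ≈ 380 ppm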